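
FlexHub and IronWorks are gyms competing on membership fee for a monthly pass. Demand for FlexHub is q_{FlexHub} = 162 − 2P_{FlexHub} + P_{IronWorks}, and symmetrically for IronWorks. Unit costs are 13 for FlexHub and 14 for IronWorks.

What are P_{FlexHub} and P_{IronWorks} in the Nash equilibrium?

62.8, 63.2

FlexHub's profit: π = (P_{FlexHub} − 13)(162 − 2P_{FlexHub} + P_{IronWorks}).
∂π/∂P_{FlexHub} = 188 − 4P_{FlexHub} + P_{IronWorks} = 0 ⇒ P_{FlexHub} = 47 + 0.25P_{IronWorks}.
Similarly P_{IronWorks} = 47.5 + 0.25P_{FlexHub}.
Plugging P_{IronWorks} into FlexHub's best response: P_{FlexHub} = 47 + 0.25(47.5 + 0.25P_{FlexHub}) ⇒ 0.9375P_{FlexHub} = 58.875, so P_{FlexHub} = 62.8.
Then P_{IronWorks} = 47.5 + 0.25·62.8 = 63.2.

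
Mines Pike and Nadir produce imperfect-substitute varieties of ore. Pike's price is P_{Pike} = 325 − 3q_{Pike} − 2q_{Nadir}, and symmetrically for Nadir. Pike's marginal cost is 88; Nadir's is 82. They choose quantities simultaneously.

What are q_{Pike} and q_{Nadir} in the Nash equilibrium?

29.25, 30.75

Mine Pike's profit: π = q_{Pike}(325 − 3q_{Pike} − 2q_{Nadir}) − 88q_{Pike}.
∂π/∂q_{Pike} = 237 − 6q_{Pike} − 2q_{Nadir} = 0 ⇒ q_{Pike} = 39.5 − (1/3)q_{Nadir}.
Similarly q_{Nadir} = 40.5 − (1/3)q_{Pike}.
Solving the two reaction functions simultaneously: (1 − (−1/3)(−1/3))q_{Pike} = 39.5 − (1/3)·40.5, so (8/9)q_{Pike} = 26 and q_{Pike} = 29.25.
Then q_{Nadir} = 40.5 − (1/3)·29.25 = 30.75.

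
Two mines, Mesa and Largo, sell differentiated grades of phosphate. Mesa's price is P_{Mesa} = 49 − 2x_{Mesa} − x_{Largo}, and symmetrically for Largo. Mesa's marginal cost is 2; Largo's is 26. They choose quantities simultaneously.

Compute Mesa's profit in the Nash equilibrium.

Mine Mesa's profit: π = x_{Mesa}(49 − 2x_{Mesa} − x_{Largo}) − 2x_{Mesa}.
∂π/∂x_{Mesa} = 47 − 4x_{Mesa} − x_{Largo} = 0 ⇒ x_{Mesa} = 11.75 − 0.25x_{Largo}.
Similarly x_{Largo} = 5.75 − 0.25x_{Mesa}.
Plugging x_{Largo} into Mesa's best response: x_{Mesa} = 11.75 − 0.25(5.75 − 0.25x_{Mesa}) ⇒ 0.9375x_{Mesa} = 10.3125, so x_{Mesa} = 11.
Then x_{Largo} = 5.75 − 0.25·11 = 3.
P_{Mesa} = 49 − 2·11 − 3 = 24.
Profit = (24 − 2)·11 = 242.

242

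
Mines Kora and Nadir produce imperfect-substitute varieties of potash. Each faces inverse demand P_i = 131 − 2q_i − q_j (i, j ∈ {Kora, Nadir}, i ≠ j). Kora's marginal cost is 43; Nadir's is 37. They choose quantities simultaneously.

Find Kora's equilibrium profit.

591.68

Mine Kora's profit: π = q_{Kora}(131 − 2q_{Kora} − q_{Nadir}) − 43q_{Kora}.
∂π/∂q_{Kora} = 88 − 4q_{Kora} − q_{Nadir} = 0 ⇒ q_{Kora} = 22 − 0.25q_{Nadir}.
Similarly q_{Nadir} = 23.5 − 0.25q_{Kora}.
Substituting the second reaction function into the first: q_{Kora} = 22 − 0.25(23.5 − 0.25q_{Kora}), which gives 0.9375q_{Kora} = 16.125 ⇒ q_{Kora} = 17.2.
Then q_{Nadir} = 23.5 − 0.25·17.2 = 19.2.
P_{Kora} = 131 − 2·17.2 − 19.2 = 77.4.
Profit = (77.4 − 43)·17.2 = 591.68.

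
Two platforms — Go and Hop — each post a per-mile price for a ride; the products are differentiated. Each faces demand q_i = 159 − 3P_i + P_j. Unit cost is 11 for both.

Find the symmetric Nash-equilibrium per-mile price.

Go's profit: π = (P_{Go} − 11)(159 − 3P_{Go} + P_{Hop}).
∂π/∂P_{Go} = 192 − 6P_{Go} + P_{Hop} = 0 ⇒ P_{Go} = 32 + (1/6)P_{Hop}.
By symmetry P_{Hop} = P_{Go}; substituting into the reaction function, (5/6)P_{Go} = 32 and P_{Go} = 38.4.

38.4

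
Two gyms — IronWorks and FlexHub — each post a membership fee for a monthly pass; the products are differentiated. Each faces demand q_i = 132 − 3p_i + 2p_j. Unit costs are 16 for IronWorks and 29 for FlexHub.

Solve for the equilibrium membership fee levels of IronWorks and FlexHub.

47.4375, 52.3125

IronWorks's profit: π = (p_{IronWorks} − 16)(132 − 3p_{IronWorks} + 2p_{FlexHub}).
∂π/∂p_{IronWorks} = 180 − 6p_{IronWorks} + 2p_{FlexHub} = 0 ⇒ p_{IronWorks} = 30 + (1/3)p_{FlexHub}.
Similarly p_{FlexHub} = 36.5 + (1/3)p_{IronWorks}.
Plugging p_{FlexHub} into IronWorks's best response: p_{IronWorks} = 30 + (1/3)(36.5 + (1/3)p_{IronWorks}) ⇒ (8/9)p_{IronWorks} = 253/6, so p_{IronWorks} = 47.4375.
Then p_{FlexHub} = 36.5 + (1/3)·47.4375 = 52.3125.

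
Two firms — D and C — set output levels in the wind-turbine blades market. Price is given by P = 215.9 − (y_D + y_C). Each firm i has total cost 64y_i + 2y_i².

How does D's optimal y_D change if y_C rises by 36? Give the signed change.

-6

Firm D's profit: π = y_D(215.9 − (y_D + y_C)) − 64y_D − 2y_D².
∂π/∂y_D = 151.9 − 6y_D − y_C = 0, so y_D = 1519/60 − (1/6)y_C.
The reaction-function slope is −1/6, so a 36-unit rise in y_C moves y_D by −1/6 × 36 = −6. D's best response falls — the actions are strategic substitutes.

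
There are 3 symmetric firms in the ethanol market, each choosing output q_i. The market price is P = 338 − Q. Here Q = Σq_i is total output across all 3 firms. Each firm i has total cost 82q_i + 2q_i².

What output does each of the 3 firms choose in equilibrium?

A representative firm's profit is π_i = q_i(338 − Q) − 82q_i − 2q_i², with Q = q_i + Σ_{j≠i} q_j.
First-order condition: 256 − 6q_i − Σ_{j≠i} q_j = 0.
In a symmetric equilibrium every firm chooses the same q, so Σ_{j≠i} q_j = 2q. The condition becomes 256 − 8q = 0, giving q = 256/8 = 32.

32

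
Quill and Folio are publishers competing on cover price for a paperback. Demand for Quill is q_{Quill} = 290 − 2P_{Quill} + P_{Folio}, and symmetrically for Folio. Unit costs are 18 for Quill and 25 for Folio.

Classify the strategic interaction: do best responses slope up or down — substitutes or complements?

Quill's profit: π = (P_{Quill} − 18)(290 − 2P_{Quill} + P_{Folio}).
∂π/∂P_{Quill} = 326 − 4P_{Quill} + P_{Folio} = 0 ⇒ P_{Quill} = 81.5 + 0.25P_{Folio}.
The best-response slope dP_{Quill}/dP_{Folio} = 0.25 > 0: the reaction function is upward-sloping, so the choices are strategic complements.

strategic complements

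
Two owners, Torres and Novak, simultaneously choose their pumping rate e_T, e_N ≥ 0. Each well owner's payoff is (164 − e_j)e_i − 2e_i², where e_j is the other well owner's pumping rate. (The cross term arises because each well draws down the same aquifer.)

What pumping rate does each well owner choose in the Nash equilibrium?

Torres's payoff is (164 − e_N)e_T − 2e_T².
∂π/∂e_T = 164 − e_N − 4e_T = 0, so e_T = 41 − 0.25e_N.
By symmetry e_N = e_T; substituting into the reaction function, 1.25e_T = 41 and e_T = 32.8.

32.8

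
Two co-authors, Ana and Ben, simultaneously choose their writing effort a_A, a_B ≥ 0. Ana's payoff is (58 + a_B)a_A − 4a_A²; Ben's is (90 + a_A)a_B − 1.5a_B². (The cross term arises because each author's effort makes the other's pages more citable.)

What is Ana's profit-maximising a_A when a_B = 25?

10.375

Expanding Ana's payoff: 58a_A + a_Ba_A − 4a_A².
∂π/∂a_A = 58 + a_B − 8a_A = 0, so a_A = 7.25 + 0.125a_B.
At a_B = 25: a_A = 7.25 + 0.125·25 = 10.375.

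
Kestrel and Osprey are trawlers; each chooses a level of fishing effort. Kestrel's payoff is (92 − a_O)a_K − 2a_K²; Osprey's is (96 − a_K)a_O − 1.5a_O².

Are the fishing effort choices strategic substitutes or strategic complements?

strategic substitutes

Expanding Kestrel's payoff: 92a_K − a_Oa_K − 2a_K².
∂π/∂a_K = 92 − a_O − 4a_K = 0, so a_K = 23 − 0.25a_O.
The best-response slope da_K/da_O = −0.25 < 0: the reaction function is downward-sloping, so the choices are strategic substitutes.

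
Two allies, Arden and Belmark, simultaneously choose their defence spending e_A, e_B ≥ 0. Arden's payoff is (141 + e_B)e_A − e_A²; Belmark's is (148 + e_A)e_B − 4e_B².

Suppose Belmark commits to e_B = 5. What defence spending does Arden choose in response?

73

Expanding Arden's payoff: 141e_A + e_Be_A − e_A².
∂π/∂e_A = 141 + e_B − 2e_A = 0, so e_A = 70.5 + 0.5e_B.
At e_B = 5: e_A = 70.5 + 0.5·5 = 73.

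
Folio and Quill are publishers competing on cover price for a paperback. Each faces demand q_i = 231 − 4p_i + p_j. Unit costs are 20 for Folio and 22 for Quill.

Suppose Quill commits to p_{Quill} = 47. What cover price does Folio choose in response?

44.75

Folio's profit: π = (p_{Folio} − 20)(231 − 4p_{Folio} + p_{Quill}).
∂π/∂p_{Folio} = 311 − 8p_{Folio} + p_{Quill} = 0 ⇒ p_{Folio} = 38.875 + 0.125p_{Quill}.
At p_{Quill} = 47: p_{Folio} = 38.875 + 0.125·47 = 44.75.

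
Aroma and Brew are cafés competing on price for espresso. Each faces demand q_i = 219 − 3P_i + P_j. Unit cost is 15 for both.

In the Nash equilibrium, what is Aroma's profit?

4286.52

Aroma's profit: π = (P_{Aroma} − 15)(219 − 3P_{Aroma} + P_{Brew}).
∂π/∂P_{Aroma} = 264 − 6P_{Aroma} + P_{Brew} = 0 ⇒ P_{Aroma} = 44 + (1/6)P_{Brew}.
Setting P_{Aroma} = P_{Brew} in the reaction function: P_{Aroma} = 44 + (1/6)P_{Aroma}, so P_{Aroma} = 44 / (5/6) = 52.8.
q_{Aroma} = 219 − 3·52.8 + 52.8 = 113.4.
Profit = (52.8 − 15)·113.4 = 4286.52.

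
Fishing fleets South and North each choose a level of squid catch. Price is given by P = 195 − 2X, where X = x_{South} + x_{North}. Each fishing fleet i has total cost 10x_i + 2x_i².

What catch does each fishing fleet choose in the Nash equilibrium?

Fishing fleet South's profit: π = x_{South}(195 − 2(x_{South} + x_{North})) − 10x_{South} − 2x_{South}².
∂π/∂x_{South} = 185 − 8x_{South} − 2x_{North} = 0, so x_{South} = 23.125 − 0.25x_{North}.
By symmetry x_{North} = x_{South}; substituting into the reaction function, 1.25x_{South} = 23.125 and x_{South} = 18.5.

18.5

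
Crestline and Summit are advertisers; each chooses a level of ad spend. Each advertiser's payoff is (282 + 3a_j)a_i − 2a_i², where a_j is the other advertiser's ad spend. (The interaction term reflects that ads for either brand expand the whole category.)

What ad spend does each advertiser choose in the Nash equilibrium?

282

Crestline's payoff is (282 + 3a_S)a_C − 2a_C².
∂π/∂a_C = 282 + 3a_S − 4a_C = 0, so a_C = 70.5 + 0.75a_S.
The game is symmetric, so in equilibrium a_S = a_C: the reaction function gives 0.25a_C = 70.5, hence a_C = 282.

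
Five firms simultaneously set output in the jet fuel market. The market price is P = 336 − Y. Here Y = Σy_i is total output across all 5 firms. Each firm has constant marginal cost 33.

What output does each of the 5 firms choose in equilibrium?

A representative firm's profit is π_i = y_i(336 − Y) − 33y_i, with Y = y_i + Σ_{j≠i} y_j.
First-order condition: 303 − 2y_i − Σ_{j≠i} y_j = 0.
Imposing symmetry (y_j = y for all j) turns Σ_{j≠i} y_j into 4y, so 303 = 6y and y = 50.5.

50.5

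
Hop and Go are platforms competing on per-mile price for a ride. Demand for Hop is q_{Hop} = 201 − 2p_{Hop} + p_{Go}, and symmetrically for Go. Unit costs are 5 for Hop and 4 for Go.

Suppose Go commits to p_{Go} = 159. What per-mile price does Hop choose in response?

92.5

Hop's profit: π = (p_{Hop} − 5)(201 − 2p_{Hop} + p_{Go}).
∂π/∂p_{Hop} = 211 − 4p_{Hop} + p_{Go} = 0 ⇒ p_{Hop} = 52.75 + 0.25p_{Go}.
At p_{Go} = 159: p_{Hop} = 52.75 + 0.25·159 = 92.5.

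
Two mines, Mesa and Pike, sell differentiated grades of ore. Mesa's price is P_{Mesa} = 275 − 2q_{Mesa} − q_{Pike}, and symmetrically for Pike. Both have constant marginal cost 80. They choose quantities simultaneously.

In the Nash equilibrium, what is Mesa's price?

Mine Mesa's profit: π = q_{Mesa}(275 − 2q_{Mesa} − q_{Pike}) − 80q_{Mesa}.
∂π/∂q_{Mesa} = 195 − 4q_{Mesa} − q_{Pike} = 0 ⇒ q_{Mesa} = 48.75 − 0.25q_{Pike}.
The game is symmetric, so in equilibrium q_{Pike} = q_{Mesa}: the reaction function gives 1.25q_{Mesa} = 48.75, hence q_{Mesa} = 39.
P_{Mesa} = 275 − 2·39 − 39 = 158.

158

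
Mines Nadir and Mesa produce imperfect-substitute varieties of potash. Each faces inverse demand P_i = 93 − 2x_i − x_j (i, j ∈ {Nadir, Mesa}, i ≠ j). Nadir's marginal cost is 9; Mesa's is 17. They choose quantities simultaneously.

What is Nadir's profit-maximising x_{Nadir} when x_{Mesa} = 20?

16

Mine Nadir's profit: π = x_{Nadir}(93 − 2x_{Nadir} − x_{Mesa}) − 9x_{Nadir}.
∂π/∂x_{Nadir} = 84 − 4x_{Nadir} − x_{Mesa} = 0 ⇒ x_{Nadir} = 21 − 0.25x_{Mesa}.
At x_{Mesa} = 20: x_{Nadir} = 21 − 0.25·20 = 16.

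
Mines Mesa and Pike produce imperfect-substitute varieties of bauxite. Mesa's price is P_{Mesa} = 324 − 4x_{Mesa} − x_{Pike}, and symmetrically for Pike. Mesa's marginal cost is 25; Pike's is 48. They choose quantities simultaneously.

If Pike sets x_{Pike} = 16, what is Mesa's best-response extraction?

35.375

Mine Mesa's profit: π = x_{Mesa}(324 − 4x_{Mesa} − x_{Pike}) − 25x_{Mesa}.
∂π/∂x_{Mesa} = 299 − 8x_{Mesa} − x_{Pike} = 0 ⇒ x_{Mesa} = 37.375 − 0.125x_{Pike}.
At x_{Pike} = 16: x_{Mesa} = 37.375 − 0.125·16 = 35.375.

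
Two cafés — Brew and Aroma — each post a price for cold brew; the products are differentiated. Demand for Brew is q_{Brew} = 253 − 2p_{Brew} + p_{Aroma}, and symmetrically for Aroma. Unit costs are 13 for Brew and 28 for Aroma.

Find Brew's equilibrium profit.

13448

Brew's profit: π = (p_{Brew} − 13)(253 − 2p_{Brew} + p_{Aroma}).
∂π/∂p_{Brew} = 279 − 4p_{Brew} + p_{Aroma} = 0 ⇒ p_{Brew} = 69.75 + 0.25p_{Aroma}.
Similarly p_{Aroma} = 77.25 + 0.25p_{Brew}.
Plugging p_{Aroma} into Brew's best response: p_{Brew} = 69.75 + 0.25(77.25 + 0.25p_{Brew}) ⇒ 0.9375p_{Brew} = 89.0625, so p_{Brew} = 95.
Then p_{Aroma} = 77.25 + 0.25·95 = 101.
q_{Brew} = 253 − 2·95 + 101 = 164.
Profit = (95 − 13)·164 = 13448.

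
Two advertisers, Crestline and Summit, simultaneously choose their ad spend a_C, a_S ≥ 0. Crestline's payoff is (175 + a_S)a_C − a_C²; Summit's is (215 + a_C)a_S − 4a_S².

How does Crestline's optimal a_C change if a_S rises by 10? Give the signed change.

Expanding Crestline's payoff: 175a_C + a_Sa_C − a_C².
∂π/∂a_C = 175 + a_S − 2a_C = 0, so a_C = 87.5 + 0.5a_S.
The reaction-function slope is 0.5, so a 10-unit rise in a_S moves a_C by 0.5 × 10 = 5. Crestline's best response rises — the actions are strategic complements.

5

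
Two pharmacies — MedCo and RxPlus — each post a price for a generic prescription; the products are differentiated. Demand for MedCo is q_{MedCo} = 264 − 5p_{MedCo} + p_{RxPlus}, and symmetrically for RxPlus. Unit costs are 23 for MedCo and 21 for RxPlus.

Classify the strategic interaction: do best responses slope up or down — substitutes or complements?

MedCo's profit: π = (p_{MedCo} − 23)(264 − 5p_{MedCo} + p_{RxPlus}).
∂π/∂p_{MedCo} = 379 − 10p_{MedCo} + p_{RxPlus} = 0 ⇒ p_{MedCo} = 37.9 + 0.1p_{RxPlus}.
The best-response slope dp_{MedCo}/dp_{RxPlus} = 0.1 > 0: the reaction function is upward-sloping, so the choices are strategic complements.

strategic complements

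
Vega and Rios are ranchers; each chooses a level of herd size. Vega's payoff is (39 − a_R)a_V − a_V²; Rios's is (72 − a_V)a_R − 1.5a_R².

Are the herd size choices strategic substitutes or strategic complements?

Expanding Vega's payoff: 39a_V − a_Ra_V − a_V².
∂π/∂a_V = 39 − a_R − 2a_V = 0, so a_V = 19.5 − 0.5a_R.
The best-response slope da_V/da_R = −0.5 < 0: the reaction function is downward-sloping, so the choices are strategic substitutes.

strategic substitutes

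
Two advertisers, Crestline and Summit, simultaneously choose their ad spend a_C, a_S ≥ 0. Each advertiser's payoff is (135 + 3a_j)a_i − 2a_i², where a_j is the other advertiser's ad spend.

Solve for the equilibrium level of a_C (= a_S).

Crestline's payoff is (135 + 3a_S)a_C − 2a_C².
∂π/∂a_C = 135 + 3a_S − 4a_C = 0, so a_C = 33.75 + 0.75a_S.
Setting a_C = a_S in the reaction function: a_C = 33.75 + 0.75a_C, so a_C = 33.75 / 0.25 = 135.

135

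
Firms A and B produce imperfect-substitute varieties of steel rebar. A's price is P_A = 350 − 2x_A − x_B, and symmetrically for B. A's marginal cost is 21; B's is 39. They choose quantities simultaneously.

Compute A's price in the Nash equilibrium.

155

Firm A's profit: π = x_A(350 − 2x_A − x_B) − 21x_A.
∂π/∂x_A = 329 − 4x_A − x_B = 0 ⇒ x_A = 82.25 − 0.25x_B.
Similarly x_B = 77.75 − 0.25x_A.
Substituting the second reaction function into the first: x_A = 82.25 − 0.25(77.75 − 0.25x_A), which gives 0.9375x_A = 62.8125 ⇒ x_A = 67.
Then x_B = 77.75 − 0.25·67 = 61.
P_A = 350 − 2·67 − 61 = 155.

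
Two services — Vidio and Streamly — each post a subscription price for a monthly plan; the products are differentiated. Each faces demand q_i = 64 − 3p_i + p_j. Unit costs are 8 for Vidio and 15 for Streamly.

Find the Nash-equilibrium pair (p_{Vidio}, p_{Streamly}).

Vidio's profit: π = (p_{Vidio} − 8)(64 − 3p_{Vidio} + p_{Streamly}).
∂π/∂p_{Vidio} = 88 − 6p_{Vidio} + p_{Streamly} = 0 ⇒ p_{Vidio} = 44/3 + (1/6)p_{Streamly}.
Similarly p_{Streamly} = 109/6 + (1/6)p_{Vidio}.
Solving the two reaction functions simultaneously: (1 − (1/6)(1/6))p_{Vidio} = 44/3 + (1/6)·(109/6), so (35/36)p_{Vidio} = 637/36 and p_{Vidio} = 18.2.
Then p_{Streamly} = 109/6 + (1/6)·18.2 = 21.2.

18.2, 21.2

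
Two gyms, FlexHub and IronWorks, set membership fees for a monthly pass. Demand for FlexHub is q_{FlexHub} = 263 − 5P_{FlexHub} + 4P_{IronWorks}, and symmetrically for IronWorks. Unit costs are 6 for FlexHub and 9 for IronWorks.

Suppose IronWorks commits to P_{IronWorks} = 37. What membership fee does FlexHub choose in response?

FlexHub's profit: π = (P_{FlexHub} − 6)(263 − 5P_{FlexHub} + 4P_{IronWorks}).
∂π/∂P_{FlexHub} = 293 − 10P_{FlexHub} + 4P_{IronWorks} = 0 ⇒ P_{FlexHub} = 29.3 + 0.4P_{IronWorks}.
At P_{IronWorks} = 37: P_{FlexHub} = 29.3 + 0.4·37 = 44.1.

44.1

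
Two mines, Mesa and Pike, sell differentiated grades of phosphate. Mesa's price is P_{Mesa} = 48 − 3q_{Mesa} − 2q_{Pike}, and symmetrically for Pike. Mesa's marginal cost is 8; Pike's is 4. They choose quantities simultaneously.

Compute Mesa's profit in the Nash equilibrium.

Mine Mesa's profit: π = q_{Mesa}(48 − 3q_{Mesa} − 2q_{Pike}) − 8q_{Mesa}.
∂π/∂q_{Mesa} = 40 − 6q_{Mesa} − 2q_{Pike} = 0 ⇒ q_{Mesa} = 20/3 − (1/3)q_{Pike}.
Similarly q_{Pike} = 22/3 − (1/3)q_{Mesa}.
Solving the two reaction functions simultaneously: (1 − (−1/3)(−1/3))q_{Mesa} = 20/3 − (1/3)·(22/3), so (8/9)q_{Mesa} = 38/9 and q_{Mesa} = 4.75.
Then q_{Pike} = 22/3 − (1/3)·4.75 = 5.75.
P_{Mesa} = 48 − 3·4.75 − 2·5.75 = 22.25.
Profit = (22.25 − 8)·4.75 = 67.6875.

67.6875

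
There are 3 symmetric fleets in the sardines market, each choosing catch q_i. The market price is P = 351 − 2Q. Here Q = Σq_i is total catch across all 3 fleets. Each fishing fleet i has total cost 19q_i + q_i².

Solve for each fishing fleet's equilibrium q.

A representative fishing fleet's profit is π_i = q_i(351 − 2Q) − 19q_i − q_i², with Q = q_i + Σ_{j≠i} q_j.
First-order condition: 332 − 6q_i − 2Σ_{j≠i} q_j = 0.
In a symmetric equilibrium every fishing fleet chooses the same q, so Σ_{j≠i} q_j = 2q. The condition becomes 332 − 10q = 0, giving q = 332/10 = 33.2.

33.2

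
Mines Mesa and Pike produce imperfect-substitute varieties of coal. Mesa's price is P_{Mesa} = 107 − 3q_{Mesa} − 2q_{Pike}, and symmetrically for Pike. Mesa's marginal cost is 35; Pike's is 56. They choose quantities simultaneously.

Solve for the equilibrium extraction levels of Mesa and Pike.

10.3125, 5.0625

Mine Mesa's profit: π = q_{Mesa}(107 − 3q_{Mesa} − 2q_{Pike}) − 35q_{Mesa}.
∂π/∂q_{Mesa} = 72 − 6q_{Mesa} − 2q_{Pike} = 0 ⇒ q_{Mesa} = 12 − (1/3)q_{Pike}.
Similarly q_{Pike} = 8.5 − (1/3)q_{Mesa}.
Plugging q_{Pike} into Mesa's best response: q_{Mesa} = 12 − (1/3)(8.5 − (1/3)q_{Mesa}) ⇒ (8/9)q_{Mesa} = 55/6, so q_{Mesa} = 10.3125.
Then q_{Pike} = 8.5 − (1/3)·10.3125 = 5.0625.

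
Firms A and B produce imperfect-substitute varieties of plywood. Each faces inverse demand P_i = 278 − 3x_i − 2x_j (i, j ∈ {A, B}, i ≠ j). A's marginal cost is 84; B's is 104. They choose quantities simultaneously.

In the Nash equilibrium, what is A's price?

Firm A's profit: π = x_A(278 − 3x_A − 2x_B) − 84x_A.
∂π/∂x_A = 194 − 6x_A − 2x_B = 0 ⇒ x_A = 97/3 − (1/3)x_B.
Similarly x_B = 29 − (1/3)x_A.
Substituting the second reaction function into the first: x_A = 97/3 − (1/3)(29 − (1/3)x_A), which gives (8/9)x_A = 68/3 ⇒ x_A = 25.5.
Then x_B = 29 − (1/3)·25.5 = 20.5.
P_A = 278 − 3·25.5 − 2·20.5 = 160.5.

160.5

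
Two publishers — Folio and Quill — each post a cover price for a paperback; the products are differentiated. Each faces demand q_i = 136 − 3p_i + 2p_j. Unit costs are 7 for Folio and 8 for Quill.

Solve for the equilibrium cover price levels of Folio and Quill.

Folio's profit: π = (p_{Folio} − 7)(136 − 3p_{Folio} + 2p_{Quill}).
∂π/∂p_{Folio} = 157 − 6p_{Folio} + 2p_{Quill} = 0 ⇒ p_{Folio} = 157/6 + (1/3)p_{Quill}.
Similarly p_{Quill} = 80/3 + (1/3)p_{Folio}.
Plugging p_{Quill} into Folio's best response: p_{Folio} = 157/6 + (1/3)(80/3 + (1/3)p_{Folio}) ⇒ (8/9)p_{Folio} = 631/18, so p_{Folio} = 39.4375.
Then p_{Quill} = 80/3 + (1/3)·39.4375 = 39.8125.

39.4375, 39.8125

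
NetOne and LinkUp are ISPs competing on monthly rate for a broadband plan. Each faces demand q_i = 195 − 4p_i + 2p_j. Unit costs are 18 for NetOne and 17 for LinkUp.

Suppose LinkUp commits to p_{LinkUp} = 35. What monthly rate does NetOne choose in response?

NetOne's profit: π = (p_{NetOne} − 18)(195 − 4p_{NetOne} + 2p_{LinkUp}).
∂π/∂p_{NetOne} = 267 − 8p_{NetOne} + 2p_{LinkUp} = 0 ⇒ p_{NetOne} = 33.375 + 0.25p_{LinkUp}.
At p_{LinkUp} = 35: p_{NetOne} = 33.375 + 0.25·35 = 42.125.

42.125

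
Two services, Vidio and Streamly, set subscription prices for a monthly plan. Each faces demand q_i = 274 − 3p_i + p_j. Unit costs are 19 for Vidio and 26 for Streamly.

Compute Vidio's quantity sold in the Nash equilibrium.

143.4

Vidio's profit: π = (p_{Vidio} − 19)(274 − 3p_{Vidio} + p_{Streamly}).
∂π/∂p_{Vidio} = 331 − 6p_{Vidio} + p_{Streamly} = 0 ⇒ p_{Vidio} = 331/6 + (1/6)p_{Streamly}.
Similarly p_{Streamly} = 176/3 + (1/6)p_{Vidio}.
Plugging p_{Streamly} into Vidio's best response: p_{Vidio} = 331/6 + (1/6)(176/3 + (1/6)p_{Vidio}) ⇒ (35/36)p_{Vidio} = 1169/18, so p_{Vidio} = 66.8.
Then p_{Streamly} = 176/3 + (1/6)·66.8 = 69.8.
q_{Vidio} = 274 − 3·66.8 + 69.8 = 143.4.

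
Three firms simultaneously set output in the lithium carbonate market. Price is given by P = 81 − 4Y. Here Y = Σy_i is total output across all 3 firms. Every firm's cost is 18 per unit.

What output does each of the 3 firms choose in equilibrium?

A representative firm's profit is π_i = y_i(81 − 4Y) − 18y_i, with Y = y_i + Σ_{j≠i} y_j.
First-order condition: 63 − 8y_i − 4Σ_{j≠i} y_j = 0.
In a symmetric equilibrium every firm chooses the same y, so Σ_{j≠i} y_j = 2y. The condition becomes 63 − 16y = 0, giving y = 63/16 = 3.9375.

3.9375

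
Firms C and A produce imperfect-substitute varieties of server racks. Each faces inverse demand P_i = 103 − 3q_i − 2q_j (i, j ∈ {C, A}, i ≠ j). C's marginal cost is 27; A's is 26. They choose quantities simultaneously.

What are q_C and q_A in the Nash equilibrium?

9.4375, 9.6875

Firm C's profit: π = q_C(103 − 3q_C − 2q_A) − 27q_C.
∂π/∂q_C = 76 − 6q_C − 2q_A = 0 ⇒ q_C = 38/3 − (1/3)q_A.
Similarly q_A = 77/6 − (1/3)q_C.
Plugging q_A into C's best response: q_C = 38/3 − (1/3)(77/6 − (1/3)q_C) ⇒ (8/9)q_C = 151/18, so q_C = 9.4375.
Then q_A = 77/6 − (1/3)·9.4375 = 9.6875.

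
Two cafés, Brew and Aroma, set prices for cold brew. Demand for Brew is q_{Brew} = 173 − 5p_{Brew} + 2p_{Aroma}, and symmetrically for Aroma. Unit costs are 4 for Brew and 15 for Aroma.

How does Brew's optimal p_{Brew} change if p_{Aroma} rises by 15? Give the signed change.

3

Brew's profit: π = (p_{Brew} − 4)(173 − 5p_{Brew} + 2p_{Aroma}).
∂π/∂p_{Brew} = 193 − 10p_{Brew} + 2p_{Aroma} = 0 ⇒ p_{Brew} = 19.3 + 0.2p_{Aroma}.
The reaction-function slope is 0.2, so a 15-unit rise in p_{Aroma} moves p_{Brew} by 0.2 × 15 = 3. Brew's best response rises — the actions are strategic complements.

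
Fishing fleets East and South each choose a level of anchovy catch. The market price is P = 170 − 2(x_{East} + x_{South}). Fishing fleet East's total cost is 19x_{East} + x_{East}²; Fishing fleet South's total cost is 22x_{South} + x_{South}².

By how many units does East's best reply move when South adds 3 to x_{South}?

-1

Fishing fleet East's profit: π = x_{East}(170 − 2(x_{East} + x_{South})) − 19x_{East} − x_{East}².
∂π/∂x_{East} = 151 − 6x_{East} − 2x_{South} = 0, so x_{East} = 151/6 − (1/3)x_{South}.
The reaction-function slope is −1/3, so a 3-unit rise in x_{South} moves x_{East} by −1/3 × 3 = −1. East's best response falls — the actions are strategic substitutes.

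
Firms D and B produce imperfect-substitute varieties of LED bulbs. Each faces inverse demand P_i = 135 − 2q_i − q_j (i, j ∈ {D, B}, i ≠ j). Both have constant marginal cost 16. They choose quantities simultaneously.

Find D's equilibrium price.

63.6

Firm D's profit: π = q_D(135 − 2q_D − q_B) − 16q_D.
∂π/∂q_D = 119 − 4q_D − q_B = 0 ⇒ q_D = 29.75 − 0.25q_B.
Setting q_D = q_B in the reaction function: q_D = 29.75 − 0.25q_D, so q_D = 29.75 / 1.25 = 23.8.
P_D = 135 − 2·23.8 − 23.8 = 63.6.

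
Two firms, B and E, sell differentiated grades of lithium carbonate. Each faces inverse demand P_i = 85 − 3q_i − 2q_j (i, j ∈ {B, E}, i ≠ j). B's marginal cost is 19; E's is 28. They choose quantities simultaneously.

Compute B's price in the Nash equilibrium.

Firm B's profit: π = q_B(85 − 3q_B − 2q_E) − 19q_B.
∂π/∂q_B = 66 − 6q_B − 2q_E = 0 ⇒ q_B = 11 − (1/3)q_E.
Similarly q_E = 9.5 − (1/3)q_B.
Substituting the second reaction function into the first: q_B = 11 − (1/3)(9.5 − (1/3)q_B), which gives (8/9)q_B = 47/6 ⇒ q_B = 8.8125.
Then q_E = 9.5 − (1/3)·8.8125 = 6.5625.
P_B = 85 − 3·8.8125 − 2·6.5625 = 45.4375.

45.4375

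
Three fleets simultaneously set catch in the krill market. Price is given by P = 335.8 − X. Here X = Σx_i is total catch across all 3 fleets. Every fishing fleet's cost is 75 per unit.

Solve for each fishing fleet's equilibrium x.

A representative fishing fleet's profit is π_i = x_i(335.8 − X) − 75x_i, with X = x_i + Σ_{j≠i} x_j.
First-order condition: 260.8 − 2x_i − Σ_{j≠i} x_j = 0.
With identical fishing fleets, set every x_j = x: then 260.8 − 2x − 2x = 0, i.e. x = 260.8/4 = 65.2.

65.2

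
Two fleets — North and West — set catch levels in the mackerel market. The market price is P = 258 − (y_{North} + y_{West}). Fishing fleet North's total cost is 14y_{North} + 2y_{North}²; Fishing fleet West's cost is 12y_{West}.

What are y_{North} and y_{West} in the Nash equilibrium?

22, 112

Fishing fleet North's profit: π = y_{North}(258 − (y_{North} + y_{West})) − 14y_{North} − 2y_{North}².
∂π/∂y_{North} = 244 − 6y_{North} − y_{West} = 0, so y_{North} = 122/3 − (1/6)y_{West}.
For West: ∂π/∂y_{West} = 246 − 2y_{West} − y_{North} = 0 ⇒ y_{West} = 123 − 0.5y_{North}.
Plugging y_{West} into North's best response: y_{North} = 122/3 − (1/6)(123 − 0.5y_{North}) ⇒ (11/12)y_{North} = 121/6, so y_{North} = 22.
Then y_{West} = 123 − 0.5·22 = 112.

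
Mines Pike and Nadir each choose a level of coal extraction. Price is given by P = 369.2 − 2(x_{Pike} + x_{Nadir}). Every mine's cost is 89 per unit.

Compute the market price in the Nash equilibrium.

182.4

Mine Pike's profit: π = x_{Pike}(369.2 − 2(x_{Pike} + x_{Nadir})) − 89x_{Pike}.
∂π/∂x_{Pike} = 280.2 − 4x_{Pike} − 2x_{Nadir} = 0, so x_{Pike} = 70.05 − 0.5x_{Nadir}.
Setting x_{Pike} = x_{Nadir} in the reaction function: x_{Pike} = 70.05 − 0.5x_{Pike}, so x_{Pike} = 70.05 / 1.5 = 46.7.
Equilibrium price: P = 369.2 − 2·93.4 = 182.4.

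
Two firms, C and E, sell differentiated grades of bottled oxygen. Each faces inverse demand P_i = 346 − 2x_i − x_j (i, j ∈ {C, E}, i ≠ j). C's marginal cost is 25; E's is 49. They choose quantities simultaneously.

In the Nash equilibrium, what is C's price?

Firm C's profit: π = x_C(346 − 2x_C − x_E) − 25x_C.
∂π/∂x_C = 321 − 4x_C − x_E = 0 ⇒ x_C = 80.25 − 0.25x_E.
Similarly x_E = 74.25 − 0.25x_C.
Substituting the second reaction function into the first: x_C = 80.25 − 0.25(74.25 − 0.25x_C), which gives 0.9375x_C = 61.6875 ⇒ x_C = 65.8.
Then x_E = 74.25 − 0.25·65.8 = 57.8.
P_C = 346 − 2·65.8 − 57.8 = 156.6.

156.6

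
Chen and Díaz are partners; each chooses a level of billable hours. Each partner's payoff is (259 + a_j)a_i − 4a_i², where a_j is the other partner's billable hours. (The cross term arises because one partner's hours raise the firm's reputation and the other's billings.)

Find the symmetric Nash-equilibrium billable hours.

37

Chen's payoff is (259 + a_D)a_C − 4a_C².
∂π/∂a_C = 259 + a_D − 8a_C = 0, so a_C = 32.375 + 0.125a_D.
Setting a_C = a_D in the reaction function: a_C = 32.375 + 0.125a_C, so a_C = 32.375 / 0.875 = 37.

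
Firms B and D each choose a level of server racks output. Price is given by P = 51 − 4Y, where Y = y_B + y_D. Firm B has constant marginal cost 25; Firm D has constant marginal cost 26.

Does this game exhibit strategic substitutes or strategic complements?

strategic substitutes

Firm B's profit: π = y_B(51 − 4(y_B + y_D)) − 25y_B.
∂π/∂y_B = 26 − 8y_B − 4y_D = 0, so y_B = 3.25 − 0.5y_D.
The best-response slope dy_B/dy_D = −0.5 < 0: the reaction function is downward-sloping, so the choices are strategic substitutes.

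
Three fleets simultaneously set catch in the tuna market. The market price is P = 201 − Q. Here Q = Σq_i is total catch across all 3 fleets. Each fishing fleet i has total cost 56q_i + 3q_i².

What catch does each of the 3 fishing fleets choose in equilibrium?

14.5

A representative fishing fleet's profit is π_i = q_i(201 − Q) − 56q_i − 3q_i², with Q = q_i + Σ_{j≠i} q_j.
First-order condition: 145 − 8q_i − Σ_{j≠i} q_j = 0.
Imposing symmetry (q_j = q for all j) turns Σ_{j≠i} q_j into 2q, so 145 = 10q and q = 14.5.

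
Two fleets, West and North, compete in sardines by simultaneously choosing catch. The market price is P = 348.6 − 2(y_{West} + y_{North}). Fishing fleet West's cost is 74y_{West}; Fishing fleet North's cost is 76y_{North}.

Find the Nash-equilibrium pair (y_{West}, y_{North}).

Fishing fleet West's profit: π = y_{West}(348.6 − 2(y_{West} + y_{North})) − 74y_{West}.
∂π/∂y_{West} = 274.6 − 4y_{West} − 2y_{North} = 0, so y_{West} = 68.65 − 0.5y_{North}.
By the same steps for North: y_{North} = 68.15 − 0.5y_{West}.
Solving the two reaction functions simultaneously: (1 − (−0.5)(−0.5))y_{West} = 68.65 − 0.5·68.15, so 0.75y_{West} = 34.575 and y_{West} = 46.1.
Then y_{North} = 68.15 − 0.5·46.1 = 45.1.

46.1, 45.1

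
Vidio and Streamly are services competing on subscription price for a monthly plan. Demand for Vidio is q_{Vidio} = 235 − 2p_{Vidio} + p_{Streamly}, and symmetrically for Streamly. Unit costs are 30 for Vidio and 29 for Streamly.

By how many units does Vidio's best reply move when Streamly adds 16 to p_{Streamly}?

Vidio's profit: π = (p_{Vidio} − 30)(235 − 2p_{Vidio} + p_{Streamly}).
∂π/∂p_{Vidio} = 295 − 4p_{Vidio} + p_{Streamly} = 0 ⇒ p_{Vidio} = 73.75 + 0.25p_{Streamly}.
The reaction-function slope is 0.25, so a 16-unit rise in p_{Streamly} moves p_{Vidio} by 0.25 × 16 = 4. Vidio's best response rises — the actions are strategic complements.

4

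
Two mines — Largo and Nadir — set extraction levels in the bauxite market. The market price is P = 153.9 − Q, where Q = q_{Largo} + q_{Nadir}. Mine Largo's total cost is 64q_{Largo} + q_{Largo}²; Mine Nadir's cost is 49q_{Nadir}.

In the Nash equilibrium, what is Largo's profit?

Mine Largo's profit: π = q_{Largo}(153.9 − (q_{Largo} + q_{Nadir})) − 64q_{Largo} − q_{Largo}².
∂π/∂q_{Largo} = 89.9 − 4q_{Largo} − q_{Nadir} = 0, so q_{Largo} = 22.475 − 0.25q_{Nadir}.
For Nadir: ∂π/∂q_{Nadir} = 104.9 − 2q_{Nadir} − q_{Largo} = 0 ⇒ q_{Nadir} = 52.45 − 0.5q_{Largo}.
Substituting the second reaction function into the first: q_{Largo} = 22.475 − 0.25(52.45 − 0.5q_{Largo}), which gives 0.875q_{Largo} = 9.3625 ⇒ q_{Largo} = 10.7.
Then q_{Nadir} = 52.45 − 0.5·10.7 = 47.1.
Price P = 153.9 − 57.8 = 96.1.
Largo's profit: (96.1 − 64)·10.7 − (10.7)² = 228.98.

228.98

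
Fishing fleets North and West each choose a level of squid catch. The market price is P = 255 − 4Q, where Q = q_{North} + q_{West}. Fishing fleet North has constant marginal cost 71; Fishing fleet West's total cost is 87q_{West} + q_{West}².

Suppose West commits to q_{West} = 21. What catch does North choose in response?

12.5

Fishing fleet North's profit: π = q_{North}(255 − 4(q_{North} + q_{West})) − 71q_{North}.
∂π/∂q_{North} = 184 − 8q_{North} − 4q_{West} = 0, so q_{North} = 23 − 0.5q_{West}.
At q_{West} = 21: q_{North} = 23 − 0.5·21 = 12.5.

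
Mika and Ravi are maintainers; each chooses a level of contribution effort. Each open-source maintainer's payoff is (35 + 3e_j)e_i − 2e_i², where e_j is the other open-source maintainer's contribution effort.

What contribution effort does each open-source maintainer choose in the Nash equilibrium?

35

Mika's payoff is (35 + 3e_R)e_M − 2e_M².
∂π/∂e_M = 35 + 3e_R − 4e_M = 0, so e_M = 8.75 + 0.75e_R.
By symmetry e_R = e_M; substituting into the reaction function, 0.25e_M = 8.75 and e_M = 35.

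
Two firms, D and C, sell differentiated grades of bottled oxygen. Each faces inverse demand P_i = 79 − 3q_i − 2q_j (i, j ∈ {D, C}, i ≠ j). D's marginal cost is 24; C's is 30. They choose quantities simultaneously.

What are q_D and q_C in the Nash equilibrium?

Firm D's profit: π = q_D(79 − 3q_D − 2q_C) − 24q_D.
∂π/∂q_D = 55 − 6q_D − 2q_C = 0 ⇒ q_D = 55/6 − (1/3)q_C.
Similarly q_C = 49/6 − (1/3)q_D.
Plugging q_C into D's best response: q_D = 55/6 − (1/3)(49/6 − (1/3)q_D) ⇒ (8/9)q_D = 58/9, so q_D = 7.25.
Then q_C = 49/6 − (1/3)·7.25 = 5.75.

7.25, 5.75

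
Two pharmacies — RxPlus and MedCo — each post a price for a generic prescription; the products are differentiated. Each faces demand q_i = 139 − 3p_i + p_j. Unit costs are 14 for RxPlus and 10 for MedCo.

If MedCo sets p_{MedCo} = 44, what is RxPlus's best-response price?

RxPlus's profit: π = (p_{RxPlus} − 14)(139 − 3p_{RxPlus} + p_{MedCo}).
∂π/∂p_{RxPlus} = 181 − 6p_{RxPlus} + p_{MedCo} = 0 ⇒ p_{RxPlus} = 181/6 + (1/6)p_{MedCo}.
At p_{MedCo} = 44: p_{RxPlus} = 181/6 + (1/6)·44 = 37.5.

37.5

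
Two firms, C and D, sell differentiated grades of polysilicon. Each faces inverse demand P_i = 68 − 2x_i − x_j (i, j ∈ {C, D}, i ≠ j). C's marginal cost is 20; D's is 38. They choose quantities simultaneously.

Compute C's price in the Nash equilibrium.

Firm C's profit: π = x_C(68 − 2x_C − x_D) − 20x_C.
∂π/∂x_C = 48 − 4x_C − x_D = 0 ⇒ x_C = 12 − 0.25x_D.
Similarly x_D = 7.5 − 0.25x_C.
Plugging x_D into C's best response: x_C = 12 − 0.25(7.5 − 0.25x_C) ⇒ 0.9375x_C = 10.125, so x_C = 10.8.
Then x_D = 7.5 − 0.25·10.8 = 4.8.
P_C = 68 − 2·10.8 − 4.8 = 41.6.

41.6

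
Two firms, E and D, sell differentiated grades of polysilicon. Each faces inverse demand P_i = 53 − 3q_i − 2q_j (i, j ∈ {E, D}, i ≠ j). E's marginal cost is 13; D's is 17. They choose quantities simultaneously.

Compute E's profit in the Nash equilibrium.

Firm E's profit: π = q_E(53 − 3q_E − 2q_D) − 13q_E.
∂π/∂q_E = 40 − 6q_E − 2q_D = 0 ⇒ q_E = 20/3 − (1/3)q_D.
Similarly q_D = 6 − (1/3)q_E.
Plugging q_D into E's best response: q_E = 20/3 − (1/3)(6 − (1/3)q_E) ⇒ (8/9)q_E = 14/3, so q_E = 5.25.
Then q_D = 6 − (1/3)·5.25 = 4.25.
P_E = 53 − 3·5.25 − 2·4.25 = 28.75.
Profit = (28.75 − 13)·5.25 = 82.6875.

82.6875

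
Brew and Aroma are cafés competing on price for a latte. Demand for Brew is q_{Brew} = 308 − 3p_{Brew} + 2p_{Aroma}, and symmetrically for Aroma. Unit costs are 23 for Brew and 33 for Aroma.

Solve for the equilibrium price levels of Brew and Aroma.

96.125, 99.875

Brew's profit: π = (p_{Brew} − 23)(308 − 3p_{Brew} + 2p_{Aroma}).
∂π/∂p_{Brew} = 377 − 6p_{Brew} + 2p_{Aroma} = 0 ⇒ p_{Brew} = 377/6 + (1/3)p_{Aroma}.
Similarly p_{Aroma} = 407/6 + (1/3)p_{Brew}.
Solving the two reaction functions simultaneously: (1 − (1/3)(1/3))p_{Brew} = 377/6 + (1/3)·(407/6), so (8/9)p_{Brew} = 769/9 and p_{Brew} = 96.125.
Then p_{Aroma} = 407/6 + (1/3)·96.125 = 99.875.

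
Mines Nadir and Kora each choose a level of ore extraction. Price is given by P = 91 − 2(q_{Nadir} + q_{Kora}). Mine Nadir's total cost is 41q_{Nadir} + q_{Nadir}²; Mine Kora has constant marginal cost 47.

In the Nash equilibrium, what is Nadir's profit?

Mine Nadir's profit: π = q_{Nadir}(91 − 2(q_{Nadir} + q_{Kora})) − 41q_{Nadir} − q_{Nadir}².
∂π/∂q_{Nadir} = 50 − 6q_{Nadir} − 2q_{Kora} = 0, so q_{Nadir} = 25/3 − (1/3)q_{Kora}.
For Kora: ∂π/∂q_{Kora} = 44 − 4q_{Kora} − 2q_{Nadir} = 0 ⇒ q_{Kora} = 11 − 0.5q_{Nadir}.
Solving the two reaction functions simultaneously: (1 − (−1/3)(−0.5))q_{Nadir} = 25/3 − (1/3)·11, so (5/6)q_{Nadir} = 14/3 and q_{Nadir} = 5.6.
Then q_{Kora} = 11 − 0.5·5.6 = 8.2.
Price P = 91 − 2·13.8 = 63.4.
Nadir's profit: (63.4 − 41)·5.6 − (5.6)² = 94.08.

94.08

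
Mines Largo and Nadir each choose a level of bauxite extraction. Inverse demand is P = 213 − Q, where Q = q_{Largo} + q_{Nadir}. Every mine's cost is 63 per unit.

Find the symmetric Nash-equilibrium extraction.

50

Mine Largo's profit: π = q_{Largo}(213 − (q_{Largo} + q_{Nadir})) − 63q_{Largo}.
∂π/∂q_{Largo} = 150 − 2q_{Largo} − q_{Nadir} = 0, so q_{Largo} = 75 − 0.5q_{Nadir}.
Setting q_{Largo} = q_{Nadir} in the reaction function: q_{Largo} = 75 − 0.5q_{Largo}, so q_{Largo} = 75 / 1.5 = 50.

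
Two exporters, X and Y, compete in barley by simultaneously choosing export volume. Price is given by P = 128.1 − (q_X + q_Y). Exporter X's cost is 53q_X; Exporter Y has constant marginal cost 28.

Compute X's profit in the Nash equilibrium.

Exporter X's profit: π = q_X(128.1 − (q_X + q_Y)) − 53q_X.
∂π/∂q_X = 75.1 − 2q_X − q_Y = 0, so q_X = 37.55 − 0.5q_Y.
By the same steps for Y: q_Y = 50.05 − 0.5q_X.
Plugging q_Y into X's best response: q_X = 37.55 − 0.5(50.05 − 0.5q_X) ⇒ 0.75q_X = 12.525, so q_X = 16.7.
Then q_Y = 50.05 − 0.5·16.7 = 41.7.
Price P = 128.1 − 58.4 = 69.7.
X's profit: (69.7 − 53)·16.7 = 278.89.

278.89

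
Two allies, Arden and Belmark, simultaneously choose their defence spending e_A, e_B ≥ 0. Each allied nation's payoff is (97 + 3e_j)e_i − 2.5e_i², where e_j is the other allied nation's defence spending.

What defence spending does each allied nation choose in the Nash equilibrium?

Arden's payoff is (97 + 3e_B)e_A − 2.5e_A².
∂π/∂e_A = 97 + 3e_B − 5e_A = 0, so e_A = 19.4 + 0.6e_B.
The game is symmetric, so in equilibrium e_B = e_A: the reaction function gives 0.4e_A = 19.4, hence e_A = 48.5.

48.5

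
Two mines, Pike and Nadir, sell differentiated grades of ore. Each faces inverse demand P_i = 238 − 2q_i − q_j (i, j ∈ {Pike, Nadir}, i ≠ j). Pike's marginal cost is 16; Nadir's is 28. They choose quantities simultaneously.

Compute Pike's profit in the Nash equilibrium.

4086.08

Mine Pike's profit: π = q_{Pike}(238 − 2q_{Pike} − q_{Nadir}) − 16q_{Pike}.
∂π/∂q_{Pike} = 222 − 4q_{Pike} − q_{Nadir} = 0 ⇒ q_{Pike} = 55.5 − 0.25q_{Nadir}.
Similarly q_{Nadir} = 52.5 − 0.25q_{Pike}.
Plugging q_{Nadir} into Pike's best response: q_{Pike} = 55.5 − 0.25(52.5 − 0.25q_{Pike}) ⇒ 0.9375q_{Pike} = 42.375, so q_{Pike} = 45.2.
Then q_{Nadir} = 52.5 − 0.25·45.2 = 41.2.
P_{Pike} = 238 − 2·45.2 − 41.2 = 106.4.
Profit = (106.4 − 16)·45.2 = 4086.08.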